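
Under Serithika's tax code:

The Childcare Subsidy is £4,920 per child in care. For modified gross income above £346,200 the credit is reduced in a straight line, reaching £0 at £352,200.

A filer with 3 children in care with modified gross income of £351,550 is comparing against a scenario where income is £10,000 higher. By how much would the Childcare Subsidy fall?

£1,599

At £351,550 — base = 3 × £4,920 = £14,760. £351,550 is £5,350 into a £6,000 phase-out range, leaving 650/6,000 of the credit: £14,760 × 650/6,000 = £1,599.
At £361,550 — base = 3 × £4,920 = £14,760. £361,550 is at or above £352,200, so the credit is £0.
Lost: £1,599 − £0 = £1,599.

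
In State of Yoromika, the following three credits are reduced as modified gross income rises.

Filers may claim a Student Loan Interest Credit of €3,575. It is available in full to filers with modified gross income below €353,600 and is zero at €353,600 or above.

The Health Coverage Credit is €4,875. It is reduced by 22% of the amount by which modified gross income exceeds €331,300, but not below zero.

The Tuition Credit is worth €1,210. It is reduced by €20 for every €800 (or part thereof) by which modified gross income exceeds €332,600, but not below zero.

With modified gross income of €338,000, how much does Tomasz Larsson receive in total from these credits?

€8,046

Student Loan Interest Credit: €338,000 is below the €353,600 cutoff, so the full €3,575 applies.
Health Coverage Credit: 22% of the €6,700 excess over €331,300 is €1,474; credit = €4,875 − €1,474 = €3,401.
Tuition Credit: income exceeds €332,600 by €5,400, which is 7 full-or-partial €800 increments; reduction = 7 × €20 = €140, leaving €1,070.
Total: €3,575 + €3,401 + €1,070 = €8,046.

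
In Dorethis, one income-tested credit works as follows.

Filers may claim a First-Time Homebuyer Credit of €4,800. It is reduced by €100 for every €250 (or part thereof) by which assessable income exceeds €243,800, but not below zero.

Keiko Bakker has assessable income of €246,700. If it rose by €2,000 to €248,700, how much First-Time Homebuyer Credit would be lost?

€800

At €246,700 — income exceeds €243,800 by €2,900, which is 12 full-or-partial €250 increments; reduction = 12 × €100 = €1,200, leaving €3,600.
At €248,700 — income exceeds €243,800 by €4,900, which is 20 full-or-partial €250 increments; reduction = 20 × €100 = €2,000, leaving €2,800.
Lost: €3,600 − €2,800 = €800.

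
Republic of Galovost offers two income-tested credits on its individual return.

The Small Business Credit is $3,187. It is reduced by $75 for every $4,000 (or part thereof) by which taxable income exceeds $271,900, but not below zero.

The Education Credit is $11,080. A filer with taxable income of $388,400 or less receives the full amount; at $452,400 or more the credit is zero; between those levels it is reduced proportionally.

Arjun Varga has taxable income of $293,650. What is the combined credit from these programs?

$13,817

Small Business Credit: income exceeds $271,900 by $21,750, which is 6 full-or-partial $4,000 increments; reduction = 6 × $75 = $450, leaving $2,737.
Education Credit: $293,650 is at or below the $388,400 threshold, so the full $11,080 applies.
Total: $2,737 + $11,080 = $13,817.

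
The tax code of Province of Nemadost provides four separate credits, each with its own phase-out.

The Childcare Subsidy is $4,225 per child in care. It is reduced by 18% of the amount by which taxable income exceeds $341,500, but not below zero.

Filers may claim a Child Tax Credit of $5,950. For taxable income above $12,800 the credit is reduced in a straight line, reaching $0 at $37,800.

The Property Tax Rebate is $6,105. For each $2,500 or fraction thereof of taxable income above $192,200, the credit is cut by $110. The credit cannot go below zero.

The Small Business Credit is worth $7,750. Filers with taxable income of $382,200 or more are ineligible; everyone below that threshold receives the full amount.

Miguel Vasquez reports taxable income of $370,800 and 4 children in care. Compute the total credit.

$19,376

Childcare Subsidy: base = 4 × $4,225 = $16,900. 18% of the $29,300 excess over $341,500 is $5,274; credit = $16,900 − $5,274 = $11,626.
Child Tax Credit: $370,800 is at or above $37,800, so the credit is $0.
Property Tax Rebate: income exceeds $192,200 by $178,600 → 72 increments × $110 = $7,920 ≥ base, so the credit is $0.
Small Business Credit: $370,800 is below the $382,200 cutoff, so the full $7,750 applies.
Total: $11,626 + $0 + $0 + $7,750 = $19,376.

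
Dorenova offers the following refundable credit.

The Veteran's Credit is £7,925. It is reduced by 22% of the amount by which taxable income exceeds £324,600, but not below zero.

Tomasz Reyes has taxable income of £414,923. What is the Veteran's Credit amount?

£0

Veteran's Credit: 22% of the £90,323 excess over £324,600 is £19,871.06 ≥ base, so the credit is £0.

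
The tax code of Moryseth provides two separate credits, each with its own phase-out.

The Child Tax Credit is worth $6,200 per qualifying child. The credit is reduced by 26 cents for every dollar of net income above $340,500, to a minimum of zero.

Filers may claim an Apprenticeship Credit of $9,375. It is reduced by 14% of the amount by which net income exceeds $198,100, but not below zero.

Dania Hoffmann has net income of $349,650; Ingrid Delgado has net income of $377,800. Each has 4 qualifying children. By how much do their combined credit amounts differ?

$7,319

Dania ($349,650): Child Tax Credit: base = 4 × $6,200 = $24,800. 26% of the $9,150 excess over $340,500 is $2,379; credit = $24,800 − $2,379 = $22,421. Apprenticeship Credit: 14% of the $151,550 excess over $198,100 is $21,217 ≥ base, so the credit is $0. total $22,421 + $0 = $22,421
Ingrid ($377,800): Child Tax Credit: base = 4 × $6,200 = $24,800. 26% of the $37,300 excess over $340,500 is $9,698; credit = $24,800 − $9,698 = $15,102. Apprenticeship Credit: 14% of the $179,700 excess over $198,100 is $25,158 ≥ base, so the credit is $0. total $15,102 + $0 = $15,102
Difference: |$22,421 − $15,102| = $7,319.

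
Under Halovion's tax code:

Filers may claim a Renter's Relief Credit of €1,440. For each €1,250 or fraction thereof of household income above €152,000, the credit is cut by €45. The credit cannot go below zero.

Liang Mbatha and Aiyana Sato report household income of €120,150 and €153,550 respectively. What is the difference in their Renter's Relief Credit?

€90

Liang (€120,150): Renter's Relief Credit: €120,150 is at or below the €152,000 threshold, so the full €1,440 applies.
Aiyana (€153,550): Renter's Relief Credit: income exceeds €152,000 by €1,550, which is 2 full-or-partial €1,250 increments; reduction = 2 × €45 = €90, leaving €1,350.
Difference: |€1,440 − €1,350| = €90.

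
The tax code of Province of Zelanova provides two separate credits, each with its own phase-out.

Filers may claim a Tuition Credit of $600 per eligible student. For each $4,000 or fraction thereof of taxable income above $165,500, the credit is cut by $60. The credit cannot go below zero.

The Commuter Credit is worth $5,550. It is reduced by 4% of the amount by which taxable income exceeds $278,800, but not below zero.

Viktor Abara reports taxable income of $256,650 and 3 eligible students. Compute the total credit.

Tuition Credit: base = 3 × $600 = $1,800. income exceeds $165,500 by $91,150, which is 23 full-or-partial $4,000 increments; reduction = 23 × $60 = $1,380, leaving $420.
Commuter Credit: $256,650 is at or below the $278,800 threshold, so the full $5,550 applies.
Total: $420 + $5,550 = $5,970.

$5,970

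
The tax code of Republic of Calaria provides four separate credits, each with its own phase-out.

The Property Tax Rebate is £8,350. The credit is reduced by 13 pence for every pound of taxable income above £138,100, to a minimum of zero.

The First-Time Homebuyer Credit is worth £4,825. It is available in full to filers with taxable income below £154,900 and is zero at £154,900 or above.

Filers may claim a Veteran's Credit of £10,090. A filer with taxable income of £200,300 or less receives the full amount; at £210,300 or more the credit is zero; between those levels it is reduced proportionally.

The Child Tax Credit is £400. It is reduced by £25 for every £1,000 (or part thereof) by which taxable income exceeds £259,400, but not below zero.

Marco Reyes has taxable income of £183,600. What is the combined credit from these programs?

£12,925

Property Tax Rebate: 13% of the £45,500 excess over £138,100 is £5,915; credit = £8,350 − £5,915 = £2,435.
First-Time Homebuyer Credit: £183,600 meets or exceeds the £154,900 cutoff, so the credit is £0.
Veteran's Credit: £183,600 is at or below the £200,300 threshold, so the full £10,090 applies.
Child Tax Credit: £183,600 is at or below the £259,400 threshold, so the full £400 applies.
Total: £2,435 + £0 + £10,090 + £400 = £12,925.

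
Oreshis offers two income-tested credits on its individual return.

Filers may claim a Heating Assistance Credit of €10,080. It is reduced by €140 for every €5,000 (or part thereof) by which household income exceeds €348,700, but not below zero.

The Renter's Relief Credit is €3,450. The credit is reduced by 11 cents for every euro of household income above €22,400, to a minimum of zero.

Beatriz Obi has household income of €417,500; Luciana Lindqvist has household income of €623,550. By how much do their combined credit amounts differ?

€5,740

Beatriz (€417,500): Heating Assistance Credit: income exceeds €348,700 by €68,800, which is 14 full-or-partial €5,000 increments; reduction = 14 × €140 = €1,960, leaving €8,120. Renter's Relief Credit: 11% of the €395,100 excess over €22,400 is €43,461 ≥ base, so the credit is €0. total €8,120 + €0 = €8,120
Luciana (€623,550): Heating Assistance Credit: income exceeds €348,700 by €274,850, which is 55 full-or-partial €5,000 increments; reduction = 55 × €140 = €7,700, leaving €2,380. Renter's Relief Credit: 11% of the €601,150 excess over €22,400 is €66,126.50 ≥ base, so the credit is €0. total €2,380 + €0 = €2,380
Difference: |€8,120 − €2,380| = €5,740.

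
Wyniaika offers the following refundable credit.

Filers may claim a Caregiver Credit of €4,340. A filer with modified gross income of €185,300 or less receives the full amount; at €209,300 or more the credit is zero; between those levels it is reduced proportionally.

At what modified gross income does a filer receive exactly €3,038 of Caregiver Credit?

€3,038 is 3,038/4,340 of the full €4,340, so 1,302/4,340 of the €24,000 range has been used: income = €185,300 + €24,000 × 1,302/4,340 = €192,500.

€192,500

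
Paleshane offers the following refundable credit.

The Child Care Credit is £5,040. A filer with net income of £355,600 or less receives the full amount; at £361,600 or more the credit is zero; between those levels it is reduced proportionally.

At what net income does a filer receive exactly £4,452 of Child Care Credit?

£356,300

£4,452 is 4,452/5,040 of the full £5,040, so 588/5,040 of the £6,000 range has been used: income = £355,600 + £6,000 × 588/5,040 = £356,300.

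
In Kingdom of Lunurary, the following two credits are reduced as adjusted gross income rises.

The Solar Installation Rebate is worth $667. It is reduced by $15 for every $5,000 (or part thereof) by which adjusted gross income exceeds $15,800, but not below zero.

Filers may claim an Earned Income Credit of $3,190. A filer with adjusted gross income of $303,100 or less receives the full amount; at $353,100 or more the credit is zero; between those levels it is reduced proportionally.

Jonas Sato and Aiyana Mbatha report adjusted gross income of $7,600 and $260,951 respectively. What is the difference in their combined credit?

$667

Jonas ($7,600): Solar Installation Rebate: $7,600 is at or below the $15,800 threshold, so the full $667 applies. Earned Income Credit: $7,600 is at or below the $303,100 threshold, so the full $3,190 applies. total $667 + $3,190 = $3,857
Aiyana ($260,951): Solar Installation Rebate: income exceeds $15,800 by $245,151 → 50 increments × $15 = $750 ≥ base, so the credit is $0. Earned Income Credit: $260,951 is at or below the $303,100 threshold, so the full $3,190 applies. total $0 + $3,190 = $3,190
Difference: |$3,857 − $3,190| = $667.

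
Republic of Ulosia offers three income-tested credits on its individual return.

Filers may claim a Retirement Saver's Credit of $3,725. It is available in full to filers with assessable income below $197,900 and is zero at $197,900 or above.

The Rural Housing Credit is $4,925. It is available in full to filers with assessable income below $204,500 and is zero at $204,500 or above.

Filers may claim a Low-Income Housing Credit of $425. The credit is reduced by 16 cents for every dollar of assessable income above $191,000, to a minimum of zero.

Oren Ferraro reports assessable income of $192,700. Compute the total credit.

Retirement Saver's Credit: $192,700 is below the $197,900 cutoff, so the full $3,725 applies.
Rural Housing Credit: $192,700 is below the $204,500 cutoff, so the full $4,925 applies.
Low-Income Housing Credit: 16% of the $1,700 excess over $191,000 is $272; credit = $425 − $272 = $153.
Total: $3,725 + $4,925 + $153 = $8,803.

$8,803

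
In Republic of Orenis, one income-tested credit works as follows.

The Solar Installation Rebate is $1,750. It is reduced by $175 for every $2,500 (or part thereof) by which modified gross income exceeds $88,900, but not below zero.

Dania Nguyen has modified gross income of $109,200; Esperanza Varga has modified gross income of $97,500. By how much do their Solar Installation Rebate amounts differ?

$875

Dania ($109,200): Solar Installation Rebate: income exceeds $88,900 by $20,300, which is 9 full-or-partial $2,500 increments; reduction = 9 × $175 = $1,575, leaving $175.
Esperanza ($97,500): Solar Installation Rebate: income exceeds $88,900 by $8,600, which is 4 full-or-partial $2,500 increments; reduction = 4 × $175 = $700, leaving $1,050.
Difference: |$175 − $1,050| = $875.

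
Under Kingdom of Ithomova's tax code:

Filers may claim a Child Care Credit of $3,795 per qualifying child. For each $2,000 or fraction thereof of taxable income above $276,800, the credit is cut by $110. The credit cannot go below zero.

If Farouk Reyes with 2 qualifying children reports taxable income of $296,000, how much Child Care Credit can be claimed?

Child Care Credit: base = 2 × $3,795 = $7,590. income exceeds $276,800 by $19,200, which is 10 full-or-partial $2,000 increments; reduction = 10 × $110 = $1,100, leaving $6,490.

$6,490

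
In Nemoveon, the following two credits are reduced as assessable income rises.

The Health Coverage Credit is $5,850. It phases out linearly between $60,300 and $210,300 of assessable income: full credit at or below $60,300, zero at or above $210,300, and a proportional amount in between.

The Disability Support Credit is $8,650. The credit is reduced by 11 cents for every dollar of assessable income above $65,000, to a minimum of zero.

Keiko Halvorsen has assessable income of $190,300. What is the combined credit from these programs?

Health Coverage Credit: $190,300 is $130,000 into a $150,000 phase-out range, leaving 20,000/150,000 of the credit: $5,850 × 20,000/150,000 = $780.
Disability Support Credit: 11% of the $125,300 excess over $65,000 is $13,783 ≥ base, so the credit is $0.
Total: $780 + $0 = $780.

$780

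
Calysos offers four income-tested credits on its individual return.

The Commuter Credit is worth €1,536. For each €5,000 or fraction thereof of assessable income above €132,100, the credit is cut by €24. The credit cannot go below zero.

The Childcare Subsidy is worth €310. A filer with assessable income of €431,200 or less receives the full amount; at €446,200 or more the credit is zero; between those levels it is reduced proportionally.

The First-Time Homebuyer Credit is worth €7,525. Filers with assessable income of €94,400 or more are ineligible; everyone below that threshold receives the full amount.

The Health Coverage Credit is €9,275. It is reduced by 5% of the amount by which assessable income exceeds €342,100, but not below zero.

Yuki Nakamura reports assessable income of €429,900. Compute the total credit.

€5,291

Commuter Credit: income exceeds €132,100 by €297,800, which is 60 full-or-partial €5,000 increments; reduction = 60 × €24 = €1,440, leaving €96.
Childcare Subsidy: €429,900 is at or below the €431,200 threshold, so the full €310 applies.
First-Time Homebuyer Credit: €429,900 meets or exceeds the €94,400 cutoff, so the credit is €0.
Health Coverage Credit: 5% of the €87,800 excess over €342,100 is €4,390; credit = €9,275 − €4,390 = €4,885.
Total: €96 + €310 + €0 + €4,885 = €5,291.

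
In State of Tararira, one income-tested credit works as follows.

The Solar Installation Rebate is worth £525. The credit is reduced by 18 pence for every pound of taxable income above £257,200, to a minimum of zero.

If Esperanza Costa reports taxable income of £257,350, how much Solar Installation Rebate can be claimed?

Solar Installation Rebate: 18% of the £150 excess over £257,200 is £27; credit = £525 − £27 = £498.

£498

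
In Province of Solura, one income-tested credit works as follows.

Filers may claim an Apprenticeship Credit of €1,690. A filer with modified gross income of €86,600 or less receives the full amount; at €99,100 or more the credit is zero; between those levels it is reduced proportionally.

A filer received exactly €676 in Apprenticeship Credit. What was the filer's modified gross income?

€676 is 676/1,690 of the full €1,690, so 1,014/1,690 of the €12,500 range has been used: income = €86,600 + €12,500 × 1,014/1,690 = €94,100.

€94,100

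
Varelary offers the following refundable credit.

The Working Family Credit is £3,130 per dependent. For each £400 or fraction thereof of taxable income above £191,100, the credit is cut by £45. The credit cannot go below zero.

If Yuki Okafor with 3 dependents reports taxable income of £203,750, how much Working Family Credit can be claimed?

Working Family Credit: base = 3 × £3,130 = £9,390. income exceeds £191,100 by £12,650, which is 32 full-or-partial £400 increments; reduction = 32 × £45 = £1,440, leaving £7,950.

£7,950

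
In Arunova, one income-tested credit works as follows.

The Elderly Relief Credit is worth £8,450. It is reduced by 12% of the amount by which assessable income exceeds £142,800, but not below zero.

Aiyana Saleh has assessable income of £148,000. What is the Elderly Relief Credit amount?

£7,826

Elderly Relief Credit: 12% of the £5,200 excess over £142,800 is £624; credit = £8,450 − £624 = £7,826.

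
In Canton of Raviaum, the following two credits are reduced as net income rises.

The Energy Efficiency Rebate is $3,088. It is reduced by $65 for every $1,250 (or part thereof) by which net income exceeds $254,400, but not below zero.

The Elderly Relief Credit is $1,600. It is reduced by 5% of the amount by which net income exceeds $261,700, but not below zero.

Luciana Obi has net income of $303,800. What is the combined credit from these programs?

$488

Energy Efficiency Rebate: income exceeds $254,400 by $49,400, which is 40 full-or-partial $1,250 increments; reduction = 40 × $65 = $2,600, leaving $488.
Elderly Relief Credit: 5% of the $42,100 excess over $261,700 is $2,105 ≥ base, so the credit is $0.
Total: $488 + $0 = $488.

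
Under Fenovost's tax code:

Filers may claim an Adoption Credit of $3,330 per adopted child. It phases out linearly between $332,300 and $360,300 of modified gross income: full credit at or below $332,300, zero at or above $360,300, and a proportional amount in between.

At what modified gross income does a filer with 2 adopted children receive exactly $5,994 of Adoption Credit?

$335,100

Full credit = 2 × $3,330 = $6,660.
$5,994 is 5,994/6,660 of the full $6,660, so 666/6,660 of the $28,000 range has been used: income = $332,300 + $28,000 × 666/6,660 = $335,100.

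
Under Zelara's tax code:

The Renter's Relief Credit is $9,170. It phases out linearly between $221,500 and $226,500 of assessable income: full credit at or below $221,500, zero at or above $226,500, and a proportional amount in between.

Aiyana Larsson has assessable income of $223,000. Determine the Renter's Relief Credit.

$6,419

Renter's Relief Credit: $223,000 is $1,500 into a $5,000 phase-out range, leaving 3,500/5,000 of the credit: $9,170 × 3,500/5,000 = $6,419.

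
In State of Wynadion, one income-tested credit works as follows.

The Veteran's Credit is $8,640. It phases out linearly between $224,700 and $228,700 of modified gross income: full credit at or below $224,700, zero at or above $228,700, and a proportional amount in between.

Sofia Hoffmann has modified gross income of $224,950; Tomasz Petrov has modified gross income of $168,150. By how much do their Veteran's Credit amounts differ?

$540

Sofia ($224,950): Veteran's Credit: $224,950 is $250 into a $4,000 phase-out range, leaving 3,750/4,000 of the credit: $8,640 × 3,750/4,000 = $8,100.
Tomasz ($168,150): Veteran's Credit: $168,150 is at or below the $224,700 threshold, so the full $8,640 applies.
Difference: |$8,100 − $8,640| = $540.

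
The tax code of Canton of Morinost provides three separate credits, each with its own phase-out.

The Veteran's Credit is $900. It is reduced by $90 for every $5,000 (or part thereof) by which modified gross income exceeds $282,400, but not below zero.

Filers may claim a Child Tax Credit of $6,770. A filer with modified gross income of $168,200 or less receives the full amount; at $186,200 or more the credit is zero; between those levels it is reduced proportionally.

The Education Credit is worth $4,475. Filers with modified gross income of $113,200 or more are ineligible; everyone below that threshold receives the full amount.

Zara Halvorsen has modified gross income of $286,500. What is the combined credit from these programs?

Veteran's Credit: income exceeds $282,400 by $4,100, which is 1 full-or-partial $5,000 increment; reduction = 1 × $90 = $90, leaving $810.
Child Tax Credit: $286,500 is at or above $186,200, so the credit is $0.
Education Credit: $286,500 meets or exceeds the $113,200 cutoff, so the credit is $0.
Total: $810 + $0 + $0 = $810.

$810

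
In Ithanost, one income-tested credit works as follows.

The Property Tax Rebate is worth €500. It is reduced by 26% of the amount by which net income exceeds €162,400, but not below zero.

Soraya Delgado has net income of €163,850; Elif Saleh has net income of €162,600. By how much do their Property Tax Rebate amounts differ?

€325

Soraya (€163,850): Property Tax Rebate: 26% of the €1,450 excess over €162,400 is €377; credit = €500 − €377 = €123.
Elif (€162,600): Property Tax Rebate: 26% of the €200 excess over €162,400 is €52; credit = €500 − €52 = €448.
Difference: |€123 − €448| = €325.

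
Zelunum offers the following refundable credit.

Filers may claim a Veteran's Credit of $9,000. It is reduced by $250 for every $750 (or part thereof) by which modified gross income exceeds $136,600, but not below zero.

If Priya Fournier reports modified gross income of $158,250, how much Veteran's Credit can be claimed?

Veteran's Credit: income exceeds $136,600 by $21,650, which is 29 full-or-partial $750 increments; reduction = 29 × $250 = $7,250, leaving $1,750.

$1,750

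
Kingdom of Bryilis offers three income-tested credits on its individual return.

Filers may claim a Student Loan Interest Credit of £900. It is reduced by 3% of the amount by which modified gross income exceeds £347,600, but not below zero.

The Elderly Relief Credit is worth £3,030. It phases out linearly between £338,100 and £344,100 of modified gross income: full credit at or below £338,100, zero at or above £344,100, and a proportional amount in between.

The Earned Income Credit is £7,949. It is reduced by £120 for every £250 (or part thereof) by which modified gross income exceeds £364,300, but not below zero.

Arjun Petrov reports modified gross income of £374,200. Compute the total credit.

Student Loan Interest Credit: 3% of the £26,600 excess over £347,600 is £798; credit = £900 − £798 = £102.
Elderly Relief Credit: £374,200 is at or above £344,100, so the credit is £0.
Earned Income Credit: income exceeds £364,300 by £9,900, which is 40 full-or-partial £250 increments; reduction = 40 × £120 = £4,800, leaving £3,149.
Total: £102 + £0 + £3,149 = £3,251.

£3,251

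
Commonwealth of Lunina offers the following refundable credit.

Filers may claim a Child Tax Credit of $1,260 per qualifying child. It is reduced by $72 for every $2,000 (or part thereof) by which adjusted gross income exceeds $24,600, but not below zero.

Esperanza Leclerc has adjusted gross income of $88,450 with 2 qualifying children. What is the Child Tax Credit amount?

Child Tax Credit: base = 2 × $1,260 = $2,520. income exceeds $24,600 by $63,850, which is 32 full-or-partial $2,000 increments; reduction = 32 × $72 = $2,304, leaving $216.

$216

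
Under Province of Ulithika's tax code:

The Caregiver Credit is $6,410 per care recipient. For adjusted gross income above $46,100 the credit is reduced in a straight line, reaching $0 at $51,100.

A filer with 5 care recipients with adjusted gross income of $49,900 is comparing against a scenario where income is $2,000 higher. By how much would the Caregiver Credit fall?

At $49,900 — base = 5 × $6,410 = $32,050. $49,900 is $3,800 into a $5,000 phase-out range, leaving 1,200/5,000 of the credit: $32,050 × 1,200/5,000 = $7,692.
At $51,900 — base = 5 × $6,410 = $32,050. $51,900 is at or above $51,100, so the credit is $0.
Lost: $7,692 − $0 = $7,692.

$7,692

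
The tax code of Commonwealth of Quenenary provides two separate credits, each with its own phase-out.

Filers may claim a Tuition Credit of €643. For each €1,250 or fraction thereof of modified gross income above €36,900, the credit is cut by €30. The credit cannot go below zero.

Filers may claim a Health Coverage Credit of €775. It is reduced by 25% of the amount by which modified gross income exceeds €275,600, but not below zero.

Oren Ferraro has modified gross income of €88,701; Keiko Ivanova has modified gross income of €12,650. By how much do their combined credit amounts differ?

Oren (€88,701): Tuition Credit: income exceeds €36,900 by €51,801 → 42 increments × €30 = €1,260 ≥ base, so the credit is €0. Health Coverage Credit: €88,701 is at or below the €275,600 threshold, so the full €775 applies. total €0 + €775 = €775
Keiko (€12,650): Tuition Credit: €12,650 is at or below the €36,900 threshold, so the full €643 applies. Health Coverage Credit: €12,650 is at or below the €275,600 threshold, so the full €775 applies. total €643 + €775 = €1,418
Difference: |€775 − €1,418| = €643.

€643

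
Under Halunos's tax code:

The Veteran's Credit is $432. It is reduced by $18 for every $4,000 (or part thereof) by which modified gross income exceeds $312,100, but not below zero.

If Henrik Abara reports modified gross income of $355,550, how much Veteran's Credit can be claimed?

$234

Veteran's Credit: income exceeds $312,100 by $43,450, which is 11 full-or-partial $4,000 increments; reduction = 11 × $18 = $198, leaving $234.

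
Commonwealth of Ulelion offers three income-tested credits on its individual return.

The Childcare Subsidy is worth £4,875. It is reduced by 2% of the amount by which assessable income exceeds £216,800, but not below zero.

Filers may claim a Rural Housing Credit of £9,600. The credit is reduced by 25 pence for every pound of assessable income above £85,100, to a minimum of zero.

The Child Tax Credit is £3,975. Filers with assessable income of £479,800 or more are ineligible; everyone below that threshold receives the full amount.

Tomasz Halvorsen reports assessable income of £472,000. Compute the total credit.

£3,975

Childcare Subsidy: 2% of the £255,200 excess over £216,800 is £5,104 ≥ base, so the credit is £0.
Rural Housing Credit: 25% of the £386,900 excess over £85,100 is £96,725 ≥ base, so the credit is £0.
Child Tax Credit: £472,000 is below the £479,800 cutoff, so the full £3,975 applies.
Total: £0 + £0 + £3,975 = £3,975.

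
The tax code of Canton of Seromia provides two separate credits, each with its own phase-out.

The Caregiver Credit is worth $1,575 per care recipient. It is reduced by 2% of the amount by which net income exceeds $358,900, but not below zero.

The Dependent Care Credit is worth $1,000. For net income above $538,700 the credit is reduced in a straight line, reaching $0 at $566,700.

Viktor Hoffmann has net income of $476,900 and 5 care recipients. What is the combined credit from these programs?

$6,515

Caregiver Credit: base = 5 × $1,575 = $7,875. 2% of the $118,000 excess over $358,900 is $2,360; credit = $7,875 − $2,360 = $5,515.
Dependent Care Credit: $476,900 is at or below the $538,700 threshold, so the full $1,000 applies.
Total: $5,515 + $1,000 = $6,515.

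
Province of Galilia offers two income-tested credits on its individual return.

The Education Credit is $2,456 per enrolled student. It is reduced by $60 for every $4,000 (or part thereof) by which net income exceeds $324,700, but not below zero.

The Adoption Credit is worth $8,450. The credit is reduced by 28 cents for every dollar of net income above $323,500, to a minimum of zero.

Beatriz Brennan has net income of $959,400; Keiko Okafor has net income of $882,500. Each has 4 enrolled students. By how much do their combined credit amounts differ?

Beatriz ($959,400): Education Credit: base = 4 × $2,456 = $9,824. income exceeds $324,700 by $634,700, which is 159 full-or-partial $4,000 increments; reduction = 159 × $60 = $9,540, leaving $284. Adoption Credit: 28% of the $635,900 excess over $323,500 is $178,052 ≥ base, so the credit is $0. total $284 + $0 = $284
Keiko ($882,500): Education Credit: base = 4 × $2,456 = $9,824. income exceeds $324,700 by $557,800, which is 140 full-or-partial $4,000 increments; reduction = 140 × $60 = $8,400, leaving $1,424. Adoption Credit: 28% of the $559,000 excess over $323,500 is $156,520 ≥ base, so the credit is $0. total $1,424 + $0 = $1,424
Difference: |$284 − $1,424| = $1,140.

$1,140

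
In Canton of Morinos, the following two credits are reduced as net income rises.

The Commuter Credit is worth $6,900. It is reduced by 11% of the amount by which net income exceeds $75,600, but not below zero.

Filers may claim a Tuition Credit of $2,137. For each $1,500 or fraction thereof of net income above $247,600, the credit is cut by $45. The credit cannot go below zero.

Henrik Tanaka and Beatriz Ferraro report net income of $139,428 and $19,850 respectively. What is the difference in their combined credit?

$6,900

Henrik ($139,428): Commuter Credit: 11% of the $63,828 excess over $75,600 is $7,021.08 ≥ base, so the credit is $0. Tuition Credit: $139,428 is at or below the $247,600 threshold, so the full $2,137 applies. total $0 + $2,137 = $2,137
Beatriz ($19,850): Commuter Credit: $19,850 is at or below the $75,600 threshold, so the full $6,900 applies. Tuition Credit: $19,850 is at or below the $247,600 threshold, so the full $2,137 applies. total $6,900 + $2,137 = $9,037
Difference: |$2,137 − $9,037| = $6,900.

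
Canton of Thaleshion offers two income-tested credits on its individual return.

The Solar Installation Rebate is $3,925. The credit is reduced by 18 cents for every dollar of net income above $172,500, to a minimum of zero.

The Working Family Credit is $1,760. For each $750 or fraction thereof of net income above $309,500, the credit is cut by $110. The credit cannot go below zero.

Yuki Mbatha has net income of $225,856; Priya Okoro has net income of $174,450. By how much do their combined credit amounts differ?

$3,574

Yuki ($225,856): Solar Installation Rebate: 18% of the $53,356 excess over $172,500 is $9,604.08 ≥ base, so the credit is $0. Working Family Credit: $225,856 is at or below the $309,500 threshold, so the full $1,760 applies. total $0 + $1,760 = $1,760
Priya ($174,450): Solar Installation Rebate: 18% of the $1,950 excess over $172,500 is $351; credit = $3,925 − $351 = $3,574. Working Family Credit: $174,450 is at or below the $309,500 threshold, so the full $1,760 applies. total $3,574 + $1,760 = $5,334
Difference: |$1,760 − $5,334| = $3,574.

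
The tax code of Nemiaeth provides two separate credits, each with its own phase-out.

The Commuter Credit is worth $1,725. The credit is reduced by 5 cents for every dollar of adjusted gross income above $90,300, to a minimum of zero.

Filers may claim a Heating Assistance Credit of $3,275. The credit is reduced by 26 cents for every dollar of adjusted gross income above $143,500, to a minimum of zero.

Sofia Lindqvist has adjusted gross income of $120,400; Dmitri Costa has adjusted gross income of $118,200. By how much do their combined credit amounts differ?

Sofia ($120,400): Commuter Credit: 5% of the $30,100 excess over $90,300 is $1,505; credit = $1,725 − $1,505 = $220. Heating Assistance Credit: $120,400 is at or below the $143,500 threshold, so the full $3,275 applies. total $220 + $3,275 = $3,495
Dmitri ($118,200): Commuter Credit: 5% of the $27,900 excess over $90,300 is $1,395; credit = $1,725 − $1,395 = $330. Heating Assistance Credit: $118,200 is at or below the $143,500 threshold, so the full $3,275 applies. total $330 + $3,275 = $3,605
Difference: |$3,495 − $3,605| = $110.

$110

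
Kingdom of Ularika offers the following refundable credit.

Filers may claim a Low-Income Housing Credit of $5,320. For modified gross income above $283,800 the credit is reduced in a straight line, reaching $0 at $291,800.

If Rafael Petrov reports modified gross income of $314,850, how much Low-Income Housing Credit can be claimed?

$0

Low-Income Housing Credit: $314,850 is at or above $291,800, so the credit is $0.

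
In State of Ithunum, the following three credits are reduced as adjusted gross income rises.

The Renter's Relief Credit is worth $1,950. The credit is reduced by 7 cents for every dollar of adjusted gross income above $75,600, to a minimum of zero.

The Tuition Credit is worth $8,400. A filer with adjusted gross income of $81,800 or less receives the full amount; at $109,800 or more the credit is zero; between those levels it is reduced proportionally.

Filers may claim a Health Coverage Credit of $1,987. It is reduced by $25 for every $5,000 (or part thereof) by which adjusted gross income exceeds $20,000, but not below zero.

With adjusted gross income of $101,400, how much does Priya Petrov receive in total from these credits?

Renter's Relief Credit: 7% of the $25,800 excess over $75,600 is $1,806; credit = $1,950 − $1,806 = $144.
Tuition Credit: $101,400 is $19,600 into a $28,000 phase-out range, leaving 8,400/28,000 of the credit: $8,400 × 8,400/28,000 = $2,520.
Health Coverage Credit: income exceeds $20,000 by $81,400, which is 17 full-or-partial $5,000 increments; reduction = 17 × $25 = $425, leaving $1,562.
Total: $144 + $2,520 + $1,562 = $4,226.

$4,226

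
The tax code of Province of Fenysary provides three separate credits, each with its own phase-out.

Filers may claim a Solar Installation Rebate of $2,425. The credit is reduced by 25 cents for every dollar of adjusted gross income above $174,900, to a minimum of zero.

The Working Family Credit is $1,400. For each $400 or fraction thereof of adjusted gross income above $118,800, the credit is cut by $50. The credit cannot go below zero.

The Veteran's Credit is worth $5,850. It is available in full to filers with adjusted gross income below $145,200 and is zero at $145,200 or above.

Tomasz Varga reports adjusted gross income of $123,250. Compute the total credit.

$9,075

Solar Installation Rebate: $123,250 is at or below the $174,900 threshold, so the full $2,425 applies.
Working Family Credit: income exceeds $118,800 by $4,450, which is 12 full-or-partial $400 increments; reduction = 12 × $50 = $600, leaving $800.
Veteran's Credit: $123,250 is below the $145,200 cutoff, so the full $5,850 applies.
Total: $2,425 + $800 + $5,850 = $9,075.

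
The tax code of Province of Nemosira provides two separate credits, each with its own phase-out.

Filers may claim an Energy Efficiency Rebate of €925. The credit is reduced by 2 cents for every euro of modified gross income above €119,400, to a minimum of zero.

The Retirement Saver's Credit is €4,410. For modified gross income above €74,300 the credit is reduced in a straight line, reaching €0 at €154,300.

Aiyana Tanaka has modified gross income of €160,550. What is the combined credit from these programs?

Energy Efficiency Rebate: 2% of the €41,150 excess over €119,400 is €823; credit = €925 − €823 = €102.
Retirement Saver's Credit: €160,550 is at or above €154,300, so the credit is €0.
Total: €102 + €0 = €102.

€102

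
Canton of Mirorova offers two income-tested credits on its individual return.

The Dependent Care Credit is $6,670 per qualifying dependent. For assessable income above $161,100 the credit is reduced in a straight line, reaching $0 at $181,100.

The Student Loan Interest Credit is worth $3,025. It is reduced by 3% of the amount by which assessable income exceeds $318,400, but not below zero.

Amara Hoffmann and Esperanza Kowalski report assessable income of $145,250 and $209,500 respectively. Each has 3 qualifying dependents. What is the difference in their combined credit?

Amara ($145,250): Dependent Care Credit: base = 3 × $6,670 = $20,010. $145,250 is at or below the $161,100 threshold, so the full $20,010 applies. Student Loan Interest Credit: $145,250 is at or below the $318,400 threshold, so the full $3,025 applies. total $20,010 + $3,025 = $23,035
Esperanza ($209,500): Dependent Care Credit: base = 3 × $6,670 = $20,010. $209,500 is at or above $181,100, so the credit is $0. Student Loan Interest Credit: $209,500 is at or below the $318,400 threshold, so the full $3,025 applies. total $0 + $3,025 = $3,025
Difference: |$23,035 − $3,025| = $20,010.

$20,010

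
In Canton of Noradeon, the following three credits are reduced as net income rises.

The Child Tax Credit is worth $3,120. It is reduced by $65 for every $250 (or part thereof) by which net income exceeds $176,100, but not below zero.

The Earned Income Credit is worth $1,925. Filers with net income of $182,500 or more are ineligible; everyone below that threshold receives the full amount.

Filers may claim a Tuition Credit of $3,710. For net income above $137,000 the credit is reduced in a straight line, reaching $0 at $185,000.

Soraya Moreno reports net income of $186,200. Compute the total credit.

$455

Child Tax Credit: income exceeds $176,100 by $10,100, which is 41 full-or-partial $250 increments; reduction = 41 × $65 = $2,665, leaving $455.
Earned Income Credit: $186,200 meets or exceeds the $182,500 cutoff, so the credit is $0.
Tuition Credit: $186,200 is at or above $185,000, so the credit is $0.
Total: $455 + $0 + $0 = $455.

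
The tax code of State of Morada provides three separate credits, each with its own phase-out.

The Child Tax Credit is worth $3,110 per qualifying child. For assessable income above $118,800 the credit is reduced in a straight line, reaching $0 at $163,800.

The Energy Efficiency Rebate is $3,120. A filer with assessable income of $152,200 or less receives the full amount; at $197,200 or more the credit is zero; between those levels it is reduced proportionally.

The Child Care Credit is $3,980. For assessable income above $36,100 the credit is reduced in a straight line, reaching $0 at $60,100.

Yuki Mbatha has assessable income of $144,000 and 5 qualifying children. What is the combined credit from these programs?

Child Tax Credit: base = 5 × $3,110 = $15,550. $144,000 is $25,200 into a $45,000 phase-out range, leaving 19,800/45,000 of the credit: $15,550 × 19,800/45,000 = $6,842.
Energy Efficiency Rebate: $144,000 is at or below the $152,200 threshold, so the full $3,120 applies.
Child Care Credit: $144,000 is at or above $60,100, so the credit is $0.
Total: $6,842 + $3,120 + $0 = $9,962.

$9,962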